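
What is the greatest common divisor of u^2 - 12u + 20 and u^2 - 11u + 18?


Factor each:
  u^2 - 12u + 20 = (u - 2)(u - 10)
  u^2 - 11u + 18 = (u - 2)(u - 9)
Common monic factor: u - 2


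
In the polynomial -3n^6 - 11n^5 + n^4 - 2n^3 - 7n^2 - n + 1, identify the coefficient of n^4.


Read off the coefficient of n^4: 1


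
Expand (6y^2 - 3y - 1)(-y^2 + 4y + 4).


Distribute each term of the first polynomial:
  (6y^2)(-y^2 + 4y + 4) = -6y^4 + 24y^3 + 24y^2
  (-3y)(-y^2 + 4y + 4) = 3y^3 - 12y^2 - 12y
  (-1)(-y^2 + 4y + 4) = y^2 - 4y - 4
Sum: -6y^4 + 27y^3 + 13y^2 - 16y - 4


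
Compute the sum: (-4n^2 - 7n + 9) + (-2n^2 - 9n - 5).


Align terms by degree and add:
  -4n^2 - 7n + 9
  -2n^2 - 9n - 5
= -6n^2 - 16n + 4


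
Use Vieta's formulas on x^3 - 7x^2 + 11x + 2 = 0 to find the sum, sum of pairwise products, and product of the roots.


Monic cubic x^3+bx^2+cx+d=0: sum=-b, pairwise sum=c, product=-d.
b=-7, c=11, d=2
r1+r2+r3 = 7
r1r2+r1r3+r2r3 = 11
r1r2r3 = -2


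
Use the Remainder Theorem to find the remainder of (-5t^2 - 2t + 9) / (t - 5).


By the Remainder Theorem, the remainder equals p(5):
  -5*(5)^2 = -125
  -2*(5)^1 = -10
  constant: 9
Sum: -125 - 10 + 9 = -126


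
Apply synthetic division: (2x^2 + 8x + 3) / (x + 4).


Synthetic division with c = -4. Coefficients: 2, 8, 3
Bring down 2.
  2 * -4 = -8; -8 + 8 = 0
  0 * -4 = 0; 0 + 3 = 3
Quotient: 2x, Remainder: 3


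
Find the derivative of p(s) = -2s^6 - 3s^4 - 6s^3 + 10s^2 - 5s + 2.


Apply the power rule term by term:
  d/ds(-2s^6) = -12s^5
  d/ds(-3s^4) = -12s^3
  d/ds(-6s^3) = -18s^2
  d/ds(10s^2) = 20s
  d/ds(-5s) = -5
  d/ds(2) = 0
p'(s) = -12s^5 - 12s^3 - 18s^2 + 20s - 5


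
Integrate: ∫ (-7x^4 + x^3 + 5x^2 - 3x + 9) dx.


Reverse power rule on each term:
  ∫ -7x^4 dx = -(7/5)x^5
  ∫ x^3 dx = (1/4)x^4
  ∫ 5x^2 dx = (5/3)x^3
  ∫ -3x dx = -(3/2)x^2
  ∫ 9 dx = 9x
F(x) = -(7/5)x^5 + (1/4)x^4 + (5/3)x^3 - (3/2)x^2 + 9x + C


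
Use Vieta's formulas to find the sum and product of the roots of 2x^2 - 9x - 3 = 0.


For ax^2+bx+c=0: sum = -b/a, product = c/a.
a=2, b=-9, c=-3
Sum = -(-9)/2 = 9/2
Product = (-3)/2 = -3/2


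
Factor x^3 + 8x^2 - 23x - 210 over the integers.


Try integer roots (divisors of -210). x=-7: p(-7)=0.
Divide out (x + 7): quotient is x^2 + x - 30.
Factor the quadratic: (x - 5)(x + 6)
Result: (x + 7)(x - 5)(x + 6)


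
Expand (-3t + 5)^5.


Expand (-3t + 5)^5 by repeated multiplication:
  (-3t + 5)^2 = 9t^2 - 30t + 25
  (-3t + 5)^3 = -27t^3 + 135t^2 - 225t + 125
  (-3t + 5)^4 = 81t^4 - 540t^3 + 1350t^2 - 1500t + 625
= -243t^5 + 2025t^4 - 6750t^3 + 11250t^2 - 9375t + 3125


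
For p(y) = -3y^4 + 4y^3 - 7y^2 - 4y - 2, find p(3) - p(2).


p(3) = -212
p(2) = -54
p(3) - p(2) = -212 + 54 = -158


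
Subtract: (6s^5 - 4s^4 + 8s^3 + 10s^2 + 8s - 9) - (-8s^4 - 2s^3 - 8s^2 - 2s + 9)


Distribute the minus sign:
  (6s^5 - 4s^4 + 8s^3 + 10s^2 + 8s - 9)
- (-8s^4 - 2s^3 - 8s^2 - 2s + 9)
Negate second polynomial: 8s^4 + 2s^3 + 8s^2 + 2s - 9
Add: 6s^5 + 4s^4 + 10s^3 + 18s^2 + 10s - 18


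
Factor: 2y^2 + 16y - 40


Roots satisfy r1 + r2 = -b/a = -8 and r1*r2 = c/a = -20.
So r1 = 2, r2 = -10.
2y^2 + 16y - 40 = 2(y - r1)(y - r2) = 2(y - 2)(y + 10)


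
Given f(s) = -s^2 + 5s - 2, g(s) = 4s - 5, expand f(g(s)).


Substitute g(s) into f:
f(g(s)) = -1*(4s - 5)^2 + 5*(4s - 5) + (-2)
(4s - 5)^2 = 16s^2 - 40s + 25
Expand and combine: -16s^2 + 60s - 52


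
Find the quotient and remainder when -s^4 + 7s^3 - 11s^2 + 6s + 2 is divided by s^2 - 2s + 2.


(-s^4 + 7s^3 - 11s^2 + 6s + 2) / (s^2 - 2s + 2)
Step 1: -s^2 * (s^2 - 2s + 2) = -s^4 + 2s^3 - 2s^2; subtract.
Step 2: 5s * (s^2 - 2s + 2) = 5s^3 - 10s^2 + 10s; subtract.
Step 3: 1 * (s^2 - 2s + 2) = s^2 - 2s + 2; subtract.
Quotient: -s^2 + 5s + 1, Remainder: -2s


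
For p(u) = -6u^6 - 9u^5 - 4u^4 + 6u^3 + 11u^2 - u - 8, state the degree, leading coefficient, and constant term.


Highest power of u is 6, with coefficient -6. Constant term is -8.
Degree = 6, leading coefficient = -6, constant term = -8


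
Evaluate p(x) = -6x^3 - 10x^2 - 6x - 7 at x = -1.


Using direct substitution:
  -6 * (-1)^3 = 6
  -10 * (-1)^2 = -10
  -6 * (-1)^1 = 6
  constant: -7
Sum = 6 - 10 + 6 - 7 = -5


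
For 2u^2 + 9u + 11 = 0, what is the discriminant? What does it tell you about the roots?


D = b^2 - 4ac = (9)^2 - 4(2)(11) = 81 - 88 = -7
Since D < 0: two complex conjugate roots (no real roots)


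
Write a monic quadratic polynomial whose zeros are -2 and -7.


p(n) = (n + 2)(n + 7)
Expand: n^2 + 9n + 14


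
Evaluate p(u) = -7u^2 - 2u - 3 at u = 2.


Using direct substitution:
  -7 * (2)^2 = -28
  -2 * (2)^1 = -4
  constant: -3
Sum = -28 - 4 - 3 = -35


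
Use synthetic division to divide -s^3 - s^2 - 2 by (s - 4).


Synthetic division with c = 4. Coefficients: -1, -1, 0, -2
Bring down -1.
  -1 * 4 = -4; -4 - 1 = -5
  -5 * 4 = -20; -20 + 0 = -20
  -20 * 4 = -80; -80 - 2 = -82
Quotient: -s^2 - 5s - 20, Remainder: -82


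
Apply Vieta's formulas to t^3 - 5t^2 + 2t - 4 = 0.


Monic cubic t^3+bt^2+ct+d=0: sum=-b, pairwise sum=c, product=-d.
b=-5, c=2, d=-4
r1+r2+r3 = 5
r1r2+r1r3+r2r3 = 2
r1r2r3 = 4


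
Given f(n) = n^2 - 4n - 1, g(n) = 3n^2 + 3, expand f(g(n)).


Substitute g(n) into f:
f(g(n)) = 1*(3n^2 + 3)^2 + (-4)*(3n^2 + 3) + (-1)
(3n^2 + 3)^2 = 9n^4 + 18n^2 + 9
Expand and combine: 9n^4 + 6n^2 - 4


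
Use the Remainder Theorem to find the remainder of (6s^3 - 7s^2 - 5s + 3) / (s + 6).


By the Remainder Theorem, the remainder equals p(-6):
  6*(-6)^3 = -1296
  -7*(-6)^2 = -252
  -5*(-6)^1 = 30
  constant: 3
Sum: -1296 - 252 + 30 + 3 = -1515


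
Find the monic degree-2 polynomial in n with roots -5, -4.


p(n) = (n + 5)(n + 4)
Expand: n^2 + 9n + 20


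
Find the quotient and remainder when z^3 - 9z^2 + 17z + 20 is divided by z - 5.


(z^3 - 9z^2 + 17z + 20) / (z - 5)
Step 1: z^2 * (z - 5) = z^3 - 5z^2; subtract.
Step 2: -4z * (z - 5) = -4z^2 + 20z; subtract.
Step 3: -3 * (z - 5) = -3z + 15; subtract.
Quotient: z^2 - 4z - 3, Remainder: 5


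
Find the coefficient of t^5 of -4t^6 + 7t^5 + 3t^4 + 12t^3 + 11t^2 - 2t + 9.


Read off the coefficient of t^5: 7


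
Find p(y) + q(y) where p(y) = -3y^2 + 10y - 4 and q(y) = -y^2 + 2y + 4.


Align terms by degree and add:
  -3y^2 + 10y - 4
  -y^2 + 2y + 4
= -4y^2 + 12y


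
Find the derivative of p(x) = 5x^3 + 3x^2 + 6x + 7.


Apply the power rule term by term:
  d/dx(5x^3) = 15x^2
  d/dx(3x^2) = 6x
  d/dx(6x) = 6
  d/dx(7) = 0
p'(x) = 15x^2 + 6x + 6


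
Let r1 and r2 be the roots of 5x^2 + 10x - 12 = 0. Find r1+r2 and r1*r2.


For ax^2+bx+c=0: sum = -b/a, product = c/a.
a=5, b=10, c=-12
Sum = -(10)/5 = -2
Product = (-12)/5 = -12/5


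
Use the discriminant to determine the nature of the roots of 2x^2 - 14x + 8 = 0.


D = b^2 - 4ac = (-14)^2 - 4(2)(8) = 196 - 64 = 132
Since D > 0: two distinct irrational roots


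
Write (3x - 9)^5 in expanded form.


Expand (3x - 9)^5 by repeated multiplication:
  (3x - 9)^2 = 9x^2 - 54x + 81
  (3x - 9)^3 = 27x^3 - 243x^2 + 729x - 729
  (3x - 9)^4 = 81x^4 - 972x^3 + 4374x^2 - 8748x + 6561
= 243x^5 - 3645x^4 + 21870x^3 - 65610x^2 + 98415x - 59049


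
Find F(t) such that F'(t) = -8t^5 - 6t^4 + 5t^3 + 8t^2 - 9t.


Reverse power rule on each term:
  ∫ -8t^5 dt = -(4/3)t^6
  ∫ -6t^4 dt = -(6/5)t^5
  ∫ 5t^3 dt = (5/4)t^4
  ∫ 8t^2 dt = (8/3)t^3
  ∫ -9t dt = -(9/2)t^2
F(t) = -(4/3)t^6 - (6/5)t^5 + (5/4)t^4 + (8/3)t^3 - (9/2)t^2 + C


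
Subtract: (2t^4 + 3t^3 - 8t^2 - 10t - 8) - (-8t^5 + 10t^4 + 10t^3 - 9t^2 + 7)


Distribute the minus sign:
  (2t^4 + 3t^3 - 8t^2 - 10t - 8)
- (-8t^5 + 10t^4 + 10t^3 - 9t^2 + 7)
Negate second polynomial: 8t^5 - 10t^4 - 10t^3 + 9t^2 - 7
Add: 8t^5 - 8t^4 - 7t^3 + t^2 - 10t - 15


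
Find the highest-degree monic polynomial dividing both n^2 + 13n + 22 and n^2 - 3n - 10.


Factor each:
  n^2 + 13n + 22 = (n + 2)(n + 11)
  n^2 - 3n - 10 = (n + 2)(n - 5)
Common monic factor: n + 2


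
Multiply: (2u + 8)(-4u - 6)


Distribute each term of the first polynomial:
  (2u)(-4u - 6) = -8u^2 - 12u
  (8)(-4u - 6) = -32u - 48
Sum: -8u^2 - 44u - 48


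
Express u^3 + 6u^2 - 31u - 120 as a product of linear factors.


Try integer roots (divisors of -120). u=-3: p(-3)=0.
Divide out (u + 3): quotient is u^2 + 3u - 40.
Factor the quadratic: (u + 8)(u - 5)
Result: (u + 3)(u + 8)(u - 5)


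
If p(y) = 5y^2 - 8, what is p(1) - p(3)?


p(1) = -3
p(3) = 37
p(1) - p(3) = -3 - 37 = -40


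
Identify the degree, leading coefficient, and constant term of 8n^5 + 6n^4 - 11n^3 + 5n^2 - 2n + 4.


Highest power of n is 5, with coefficient 8. Constant term is 4.
Degree = 5, leading coefficient = 8, constant term = 4


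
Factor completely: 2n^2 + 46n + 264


Roots satisfy r1 + r2 = -b/a = -23 and r1*r2 = c/a = 132.
So r1 = -12, r2 = -11.
2n^2 + 46n + 264 = 2(n - r1)(n - r2) = 2(n + 12)(n + 11)


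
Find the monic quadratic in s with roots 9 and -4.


p(s) = (s - 9)(s + 4)
Expand: s^2 - 5s - 36


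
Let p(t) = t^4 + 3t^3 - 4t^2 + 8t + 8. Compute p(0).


Using direct substitution:
  1 * (0)^4 = 0
  3 * (0)^3 = 0
  -4 * (0)^2 = 0
  8 * (0)^1 = 0
  constant: 8
Sum = 0 + 0 + 0 + 0 + 8 = 8


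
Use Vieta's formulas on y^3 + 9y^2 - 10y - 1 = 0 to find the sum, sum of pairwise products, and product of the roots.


Monic cubic y^3+by^2+cy+d=0: sum=-b, pairwise sum=c, product=-d.
b=9, c=-10, d=-1
r1+r2+r3 = -9
r1r2+r1r3+r2r3 = -10
r1r2r3 = 1


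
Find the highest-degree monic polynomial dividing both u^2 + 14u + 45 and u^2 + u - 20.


Factor each:
  u^2 + 14u + 45 = (u + 5)(u + 9)
  u^2 + u - 20 = (u + 5)(u - 4)
Common monic factor: u + 5


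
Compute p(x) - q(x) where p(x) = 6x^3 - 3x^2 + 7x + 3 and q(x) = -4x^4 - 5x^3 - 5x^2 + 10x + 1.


Distribute the minus sign:
  (6x^3 - 3x^2 + 7x + 3)
- (-4x^4 - 5x^3 - 5x^2 + 10x + 1)
Negate second polynomial: 4x^4 + 5x^3 + 5x^2 - 10x - 1
Add: 4x^4 + 11x^3 + 2x^2 - 3x + 2


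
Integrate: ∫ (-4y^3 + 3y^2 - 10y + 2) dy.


Reverse power rule on each term:
  ∫ -4y^3 dy = -y^4
  ∫ 3y^2 dy = y^3
  ∫ -10y dy = -5y^2
  ∫ 2 dy = 2y
F(y) = -y^4 + y^3 - 5y^2 + 2y + C


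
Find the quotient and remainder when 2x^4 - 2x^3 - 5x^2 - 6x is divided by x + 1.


(2x^4 - 2x^3 - 5x^2 - 6x) / (x + 1)
Step 1: 2x^3 * (x + 1) = 2x^4 + 2x^3; subtract.
Step 2: -4x^2 * (x + 1) = -4x^3 - 4x^2; subtract.
Step 3: -x * (x + 1) = -x^2 - x; subtract.
Step 4: -5 * (x + 1) = -5x - 5; subtract.
Quotient: 2x^3 - 4x^2 - x - 5, Remainder: 5


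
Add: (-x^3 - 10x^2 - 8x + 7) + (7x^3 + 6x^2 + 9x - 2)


Align terms by degree and add:
  -x^3 - 10x^2 - 8x + 7
+ 7x^3 + 6x^2 + 9x - 2
= 6x^3 - 4x^2 + x + 5


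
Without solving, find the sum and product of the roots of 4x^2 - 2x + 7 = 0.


For ax^2+bx+c=0: sum = -b/a, product = c/a.
a=4, b=-2, c=7
Sum = -(-2)/4 = 1/2
Product = (7)/4 = 7/4


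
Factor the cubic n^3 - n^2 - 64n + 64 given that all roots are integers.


Try integer roots (divisors of 64). n=8: p(8)=0.
Divide out (n - 8): quotient is n^2 + 7n - 8.
Factor the quadratic: (n + 8)(n - 1)
Result: (n - 8)(n + 8)(n - 1)


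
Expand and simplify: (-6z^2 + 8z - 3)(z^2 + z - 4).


Distribute each term of the first polynomial:
  (-6z^2)(z^2 + z - 4) = -6z^4 - 6z^3 + 24z^2
  (8z)(z^2 + z - 4) = 8z^3 + 8z^2 - 32z
  (-3)(z^2 + z - 4) = -3z^2 - 3z + 12
Sum: -6z^4 + 2z^3 + 29z^2 - 35z + 12


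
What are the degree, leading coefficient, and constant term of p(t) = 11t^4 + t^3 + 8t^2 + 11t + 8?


Highest power of t is 4, with coefficient 11. Constant term is 8.
Degree = 4, leading coefficient = 11, constant term = 8


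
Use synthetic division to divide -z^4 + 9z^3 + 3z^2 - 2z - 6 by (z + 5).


Synthetic division with c = -5. Coefficients: -1, 9, 3, -2, -6
Bring down -1.
  -1 * -5 = 5; 5 + 9 = 14
  14 * -5 = -70; -70 + 3 = -67
  -67 * -5 = 335; 335 - 2 = 333
  333 * -5 = -1665; -1665 - 6 = -1671
Quotient: -z^3 + 14z^2 - 67z + 333, Remainder: -1671


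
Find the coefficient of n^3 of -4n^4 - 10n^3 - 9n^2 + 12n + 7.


Read off the coefficient of n^3: -10


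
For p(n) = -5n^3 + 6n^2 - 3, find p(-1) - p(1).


p(-1) = 8
p(1) = -2
p(-1) - p(1) = 8 + 2 = 10


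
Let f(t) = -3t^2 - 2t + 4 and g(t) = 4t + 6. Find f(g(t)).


Substitute g(t) into f:
f(g(t)) = -3*(4t + 6)^2 + (-2)*(4t + 6) + 4
(4t + 6)^2 = 16t^2 + 48t + 36
Expand and combine: -48t^2 - 152t - 116


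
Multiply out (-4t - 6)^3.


Expand (-4t - 6)^3 by repeated multiplication:
  (-4t - 6)^2 = 16t^2 + 48t + 36
= -64t^3 - 288t^2 - 432t - 216


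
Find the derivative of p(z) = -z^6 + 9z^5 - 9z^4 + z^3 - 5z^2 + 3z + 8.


Apply the power rule term by term:
  d/dz(-z^6) = -6z^5
  d/dz(9z^5) = 45z^4
  d/dz(-9z^4) = -36z^3
  d/dz(z^3) = 3z^2
  d/dz(-5z^2) = -10z
  d/dz(3z) = 3
  d/dz(8) = 0
p'(z) = -6z^5 + 45z^4 - 36z^3 + 3z^2 - 10z + 3


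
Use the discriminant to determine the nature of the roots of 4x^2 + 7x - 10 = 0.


D = b^2 - 4ac = (7)^2 - 4(4)(-10) = 49 + 160 = 209
Since D > 0: two distinct irrational roots


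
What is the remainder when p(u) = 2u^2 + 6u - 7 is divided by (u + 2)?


By the Remainder Theorem, the remainder equals p(-2):
  2*(-2)^2 = 8
  6*(-2)^1 = -12
  constant: -7
Sum: 8 - 12 - 7 = -11


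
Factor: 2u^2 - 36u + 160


Roots satisfy r1 + r2 = -b/a = 18 and r1*r2 = c/a = 80.
So r1 = 8, r2 = 10.
2u^2 - 36u + 160 = 2(u - r1)(u - r2) = 2(u - 8)(u - 10)


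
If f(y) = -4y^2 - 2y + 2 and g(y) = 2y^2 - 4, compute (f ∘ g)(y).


Substitute g(y) into f:
f(g(y)) = -4*(2y^2 - 4)^2 + (-2)*(2y^2 - 4) + 2
(2y^2 - 4)^2 = 4y^4 - 16y^2 + 16
Expand and combine: -16y^4 + 60y^2 - 54


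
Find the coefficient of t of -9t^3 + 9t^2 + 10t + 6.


Read off the coefficient of t: 10


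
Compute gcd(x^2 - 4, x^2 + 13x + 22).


Factor each:
  x^2 - 4 = (x + 2)(x - 2)
  x^2 + 13x + 22 = (x + 2)(x + 11)
Common monic factor: x + 2


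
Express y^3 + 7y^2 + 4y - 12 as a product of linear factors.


Try integer roots (divisors of -12). y=-6: p(-6)=0.
Divide out (y + 6): quotient is y^2 + y - 2.
Factor the quadratic: (y + 2)(y - 1)
Result: (y + 6)(y + 2)(y - 1)


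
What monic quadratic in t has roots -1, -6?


p(t) = (t + 1)(t + 6)
Expand: t^2 + 7t + 6


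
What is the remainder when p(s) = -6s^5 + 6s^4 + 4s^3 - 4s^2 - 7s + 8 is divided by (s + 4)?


By the Remainder Theorem, the remainder equals p(-4):
  -6*(-4)^5 = 6144
  6*(-4)^4 = 1536
  4*(-4)^3 = -256
  -4*(-4)^2 = -64
  -7*(-4)^1 = 28
  constant: 8
Sum: 6144 + 1536 - 256 - 64 + 28 + 8 = 7396


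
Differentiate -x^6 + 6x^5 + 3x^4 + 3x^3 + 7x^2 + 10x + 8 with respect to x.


Apply the power rule term by term:
  d/dx(-x^6) = -6x^5
  d/dx(6x^5) = 30x^4
  d/dx(3x^4) = 12x^3
  d/dx(3x^3) = 9x^2
  d/dx(7x^2) = 14x
  d/dx(10x) = 10
  d/dx(8) = 0
p'(x) = -6x^5 + 30x^4 + 12x^3 + 9x^2 + 14x + 10


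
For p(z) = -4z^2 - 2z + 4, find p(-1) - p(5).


p(-1) = 2
p(5) = -106
p(-1) - p(5) = 2 + 106 = 108


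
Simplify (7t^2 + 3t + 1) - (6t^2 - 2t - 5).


Distribute the minus sign:
  (7t^2 + 3t + 1)
- (6t^2 - 2t - 5)
Negate second polynomial: -6t^2 + 2t + 5
Add: t^2 + 5t + 6


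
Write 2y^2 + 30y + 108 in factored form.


Roots satisfy r1 + r2 = -b/a = -15 and r1*r2 = c/a = 54.
So r1 = -9, r2 = -6.
2y^2 + 30y + 108 = 2(y - r1)(y - r2) = 2(y + 9)(y + 6)


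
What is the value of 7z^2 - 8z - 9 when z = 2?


Using direct substitution:
  7 * (2)^2 = 28
  -8 * (2)^1 = -16
  constant: -9
Sum = 28 - 16 - 9 = 3


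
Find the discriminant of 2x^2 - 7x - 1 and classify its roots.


D = b^2 - 4ac = (-7)^2 - 4(2)(-1) = 49 + 8 = 57
Since D > 0: two distinct irrational roots


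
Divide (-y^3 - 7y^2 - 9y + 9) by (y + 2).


(-y^3 - 7y^2 - 9y + 9) / (y + 2)
Step 1: -y^2 * (y + 2) = -y^3 - 2y^2; subtract.
Step 2: -5y * (y + 2) = -5y^2 - 10y; subtract.
Step 3: 1 * (y + 2) = y + 2; subtract.
Quotient: -y^2 - 5y + 1, Remainder: 7


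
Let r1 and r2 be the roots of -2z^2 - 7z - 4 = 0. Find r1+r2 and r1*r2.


For az^2+bz+c=0: sum = -b/a, product = c/a.
a=-2, b=-7, c=-4
Sum = -(-7)/-2 = -7/2
Product = (-4)/-2 = 2


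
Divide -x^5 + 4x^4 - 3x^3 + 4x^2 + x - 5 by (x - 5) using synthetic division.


Synthetic division with c = 5. Coefficients: -1, 4, -3, 4, 1, -5
Bring down -1.
  -1 * 5 = -5; -5 + 4 = -1
  -1 * 5 = -5; -5 - 3 = -8
  -8 * 5 = -40; -40 + 4 = -36
  -36 * 5 = -180; -180 + 1 = -179
  -179 * 5 = -895; -895 - 5 = -900
Quotient: -x^4 - x^3 - 8x^2 - 36x - 179, Remainder: -900


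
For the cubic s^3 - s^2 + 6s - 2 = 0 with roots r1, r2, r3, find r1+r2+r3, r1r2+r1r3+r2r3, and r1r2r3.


Monic cubic s^3+bs^2+cs+d=0: sum=-b, pairwise sum=c, product=-d.
b=-1, c=6, d=-2
r1+r2+r3 = 1
r1r2+r1r3+r2r3 = 6
r1r2r3 = 2


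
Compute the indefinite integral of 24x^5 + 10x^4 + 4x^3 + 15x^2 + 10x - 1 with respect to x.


Reverse power rule on each term:
  ∫ 24x^5 dx = 4x^6
  ∫ 10x^4 dx = 2x^5
  ∫ 4x^3 dx = x^4
  ∫ 15x^2 dx = 5x^3
  ∫ 10x dx = 5x^2
  ∫ -1 dx = -x
F(x) = 4x^6 + 2x^5 + x^4 + 5x^3 + 5x^2 - x + C


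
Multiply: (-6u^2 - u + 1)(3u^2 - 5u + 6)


Distribute each term of the first polynomial:
  (-6u^2)(3u^2 - 5u + 6) = -18u^4 + 30u^3 - 36u^2
  (-u)(3u^2 - 5u + 6) = -3u^3 + 5u^2 - 6u
  (1)(3u^2 - 5u + 6) = 3u^2 - 5u + 6
Sum: -18u^4 + 27u^3 - 28u^2 - 11u + 6


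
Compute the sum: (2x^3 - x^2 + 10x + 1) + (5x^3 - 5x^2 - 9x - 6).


Align terms by degree and add:
  2x^3 - x^2 + 10x + 1
+ 5x^3 - 5x^2 - 9x - 6
= 7x^3 - 6x^2 + x - 5


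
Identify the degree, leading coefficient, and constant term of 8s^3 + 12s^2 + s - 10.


Highest power of s is 3, with coefficient 8. Constant term is -10.
Degree = 3, leading coefficient = 8, constant term = -10


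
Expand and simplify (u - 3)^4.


Expand (u - 3)^4 by repeated multiplication:
  (u - 3)^2 = u^2 - 6u + 9
  (u - 3)^3 = u^3 - 9u^2 + 27u - 27
= u^4 - 12u^3 + 54u^2 - 108u + 81


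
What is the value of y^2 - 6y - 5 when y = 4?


Using direct substitution:
  1 * (4)^2 = 16
  -6 * (4)^1 = -24
  constant: -5
Sum = 16 - 24 - 5 = -13


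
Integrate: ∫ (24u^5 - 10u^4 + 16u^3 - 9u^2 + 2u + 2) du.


Reverse power rule on each term:
  ∫ 24u^5 du = 4u^6
  ∫ -10u^4 du = -2u^5
  ∫ 16u^3 du = 4u^4
  ∫ -9u^2 du = -3u^3
  ∫ 2u du = u^2
  ∫ 2 du = 2u
F(u) = 4u^6 - 2u^5 + 4u^4 - 3u^3 + u^2 + 2u + C


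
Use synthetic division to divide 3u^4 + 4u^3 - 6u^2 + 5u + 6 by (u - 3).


Synthetic division with c = 3. Coefficients: 3, 4, -6, 5, 6
Bring down 3.
  3 * 3 = 9; 9 + 4 = 13
  13 * 3 = 39; 39 - 6 = 33
  33 * 3 = 99; 99 + 5 = 104
  104 * 3 = 312; 312 + 6 = 318
Quotient: 3u^3 + 13u^2 + 33u + 104, Remainder: 318


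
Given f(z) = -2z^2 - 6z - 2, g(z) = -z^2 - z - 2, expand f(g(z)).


Substitute g(z) into f:
f(g(z)) = -2*(-z^2 - z - 2)^2 + (-6)*(-z^2 - z - 2) + (-2)
(-z^2 - z - 2)^2 = z^4 + 2z^3 + 5z^2 + 4z + 4
Expand and combine: -2z^4 - 4z^3 - 4z^2 - 2z + 2


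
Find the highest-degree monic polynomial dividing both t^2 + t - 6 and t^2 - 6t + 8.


Factor each:
  t^2 + t - 6 = (t - 2)(t + 3)
  t^2 - 6t + 8 = (t - 2)(t - 4)
Common monic factor: t - 2


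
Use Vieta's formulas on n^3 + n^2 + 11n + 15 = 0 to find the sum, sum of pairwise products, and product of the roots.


Monic cubic n^3+bn^2+cn+d=0: sum=-b, pairwise sum=c, product=-d.
b=1, c=11, d=15
r1+r2+r3 = -1
r1r2+r1r3+r2r3 = 11
r1r2r3 = -15


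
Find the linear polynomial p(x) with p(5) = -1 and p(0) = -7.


p(x) = mx + b. Using p(5)=-1, p(0)=-7:
m = (-1 + 7)/(5) = 6/5 = 6/5
b = -1 - m*(5) = -1 - 6 = -7
p(x) = (6/5)x - 7


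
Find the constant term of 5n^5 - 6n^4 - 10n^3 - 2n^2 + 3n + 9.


Read off the constant term: 9


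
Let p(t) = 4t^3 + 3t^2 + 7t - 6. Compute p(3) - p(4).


p(3) = 150
p(4) = 326
p(3) - p(4) = 150 - 326 = -176


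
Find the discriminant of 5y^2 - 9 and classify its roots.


D = b^2 - 4ac = (0)^2 - 4(5)(-9) = 0 + 180 = 180
Since D > 0: two distinct irrational roots


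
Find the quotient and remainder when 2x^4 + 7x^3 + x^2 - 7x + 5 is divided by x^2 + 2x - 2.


(2x^4 + 7x^3 + x^2 - 7x + 5) / (x^2 + 2x - 2)
Step 1: 2x^2 * (x^2 + 2x - 2) = 2x^4 + 4x^3 - 4x^2; subtract.
Step 2: 3x * (x^2 + 2x - 2) = 3x^3 + 6x^2 - 6x; subtract.
Step 3: -1 * (x^2 + 2x - 2) = -x^2 - 2x + 2; subtract.
Quotient: 2x^2 + 3x - 1, Remainder: x + 3


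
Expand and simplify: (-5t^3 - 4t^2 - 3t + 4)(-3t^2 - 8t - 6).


Distribute each term of the first polynomial:
  (-5t^3)(-3t^2 - 8t - 6) = 15t^5 + 40t^4 + 30t^3
  (-4t^2)(-3t^2 - 8t - 6) = 12t^4 + 32t^3 + 24t^2
  (-3t)(-3t^2 - 8t - 6) = 9t^3 + 24t^2 + 18t
  (4)(-3t^2 - 8t - 6) = -12t^2 - 32t - 24
Sum: 15t^5 + 52t^4 + 71t^3 + 36t^2 - 14t - 24


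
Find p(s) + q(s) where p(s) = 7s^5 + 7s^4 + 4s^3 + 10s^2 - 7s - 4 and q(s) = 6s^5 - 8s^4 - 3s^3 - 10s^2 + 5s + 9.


Align terms by degree and add:
  7s^5 + 7s^4 + 4s^3 + 10s^2 - 7s - 4
+ 6s^5 - 8s^4 - 3s^3 - 10s^2 + 5s + 9
= 13s^5 - s^4 + s^3 - 2s + 5


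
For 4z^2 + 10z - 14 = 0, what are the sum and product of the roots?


For az^2+bz+c=0: sum = -b/a, product = c/a.
a=4, b=10, c=-14
Sum = -(10)/4 = -5/2
Product = (-14)/4 = -7/2


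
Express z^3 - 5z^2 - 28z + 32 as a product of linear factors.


Try integer roots (divisors of 32). z=8: p(8)=0.
Divide out (z - 8): quotient is z^2 + 3z - 4.
Factor the quadratic: (z - 1)(z + 4)
Result: (z - 8)(z - 1)(z + 4)


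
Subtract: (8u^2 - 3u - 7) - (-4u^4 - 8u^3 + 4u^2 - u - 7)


Distribute the minus sign:
  (8u^2 - 3u - 7)
- (-4u^4 - 8u^3 + 4u^2 - u - 7)
Negate second polynomial: 4u^4 + 8u^3 - 4u^2 + u + 7
Add: 4u^4 + 8u^3 + 4u^2 - 2u


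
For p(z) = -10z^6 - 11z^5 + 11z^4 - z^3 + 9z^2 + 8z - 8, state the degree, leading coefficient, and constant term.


Highest power of z is 6, with coefficient -10. Constant term is -8.
Degree = 6, leading coefficient = -10, constant term = -8


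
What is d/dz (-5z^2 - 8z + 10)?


Apply the power rule term by term:
  d/dz(-5z^2) = -10z
  d/dz(-8z) = -8
  d/dz(10) = 0
p'(z) = -10z - 8


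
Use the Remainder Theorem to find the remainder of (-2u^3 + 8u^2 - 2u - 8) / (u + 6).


By the Remainder Theorem, the remainder equals p(-6):
  -2*(-6)^3 = 432
  8*(-6)^2 = 288
  -2*(-6)^1 = 12
  constant: -8
Sum: 432 + 288 + 12 - 8 = 724


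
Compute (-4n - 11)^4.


Expand (-4n - 11)^4 by repeated multiplication:
  (-4n - 11)^2 = 16n^2 + 88n + 121
  (-4n - 11)^3 = -64n^3 - 528n^2 - 1452n - 1331
= 256n^4 + 2816n^3 + 11616n^2 + 21296n + 14641


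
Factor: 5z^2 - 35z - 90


Roots satisfy r1 + r2 = -b/a = 7 and r1*r2 = c/a = -18.
So r1 = 9, r2 = -2.
5z^2 - 35z - 90 = 5(z - r1)(z - r2) = 5(z - 9)(z + 2)


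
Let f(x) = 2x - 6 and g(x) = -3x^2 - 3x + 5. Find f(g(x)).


Substitute g(x) into f:
f(g(x)) = 2*(-3x^2 - 3x + 5) + (-6)
Expand and combine: -6x^2 - 6x + 4


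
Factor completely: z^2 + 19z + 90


Roots satisfy r1 + r2 = -b/a = -19 and r1*r2 = c/a = 90.
So r1 = -9, r2 = -10.
z^2 + 19z + 90 = (z - r1)(z - r2) = (z + 9)(z + 10)


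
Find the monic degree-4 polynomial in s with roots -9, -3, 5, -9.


p(s) = (s + 9)(s + 3)(s - 5)(s + 9)
Expand: s^4 + 16s^3 + 30s^2 - 432s - 1215


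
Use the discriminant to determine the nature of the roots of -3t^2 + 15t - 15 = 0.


D = b^2 - 4ac = (15)^2 - 4(-3)(-15) = 225 - 180 = 45
Since D > 0: two distinct irrational roots


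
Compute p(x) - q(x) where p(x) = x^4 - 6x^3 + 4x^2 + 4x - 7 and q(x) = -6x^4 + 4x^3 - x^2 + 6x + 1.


Distribute the minus sign:
  (x^4 - 6x^3 + 4x^2 + 4x - 7)
- (-6x^4 + 4x^3 - x^2 + 6x + 1)
Negate second polynomial: 6x^4 - 4x^3 + x^2 - 6x - 1
Add: 7x^4 - 10x^3 + 5x^2 - 2x - 8


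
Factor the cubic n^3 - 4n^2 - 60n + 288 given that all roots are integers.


Try integer roots (divisors of 288). n=-8: p(-8)=0.
Divide out (n + 8): quotient is n^2 - 12n + 36.
Factor the quadratic: (n - 6)(n - 6)
Result: (n + 8)(n - 6)(n - 6)


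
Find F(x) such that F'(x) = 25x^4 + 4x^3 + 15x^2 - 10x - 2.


Reverse power rule on each term:
  ∫ 25x^4 dx = 5x^5
  ∫ 4x^3 dx = x^4
  ∫ 15x^2 dx = 5x^3
  ∫ -10x dx = -5x^2
  ∫ -2 dx = -2x
F(x) = 5x^5 + x^4 + 5x^3 - 5x^2 - 2x + C


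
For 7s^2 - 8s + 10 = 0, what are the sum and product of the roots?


For as^2+bs+c=0: sum = -b/a, product = c/a.
a=7, b=-8, c=10
Sum = -(-8)/7 = 8/7
Product = (10)/7 = 10/7


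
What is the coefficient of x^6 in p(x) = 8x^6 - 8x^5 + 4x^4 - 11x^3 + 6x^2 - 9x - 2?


Read off the coefficient of x^6: 8


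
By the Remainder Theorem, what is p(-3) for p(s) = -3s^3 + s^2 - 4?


By the Remainder Theorem, the remainder equals p(-3):
  -3*(-3)^3 = 81
  1*(-3)^2 = 9
  0*(-3)^1 = 0
  constant: -4
Sum: 81 + 9 + 0 - 4 = 86


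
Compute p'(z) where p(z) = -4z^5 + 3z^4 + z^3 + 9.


Apply the power rule term by term:
  d/dz(-4z^5) = -20z^4
  d/dz(3z^4) = 12z^3
  d/dz(z^3) = 3z^2
  d/dz(9) = 0
p'(z) = -20z^4 + 12z^3 + 3z^2


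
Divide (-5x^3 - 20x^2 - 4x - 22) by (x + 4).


(-5x^3 - 20x^2 - 4x - 22) / (x + 4)
Step 1: -5x^2 * (x + 4) = -5x^3 - 20x^2; subtract.
Step 2: 0 * (x + 4) = 0; subtract.
Step 3: -4 * (x + 4) = -4x - 16; subtract.
Quotient: -5x^2 - 4, Remainder: -6


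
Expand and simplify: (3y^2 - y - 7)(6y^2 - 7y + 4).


Distribute each term of the first polynomial:
  (3y^2)(6y^2 - 7y + 4) = 18y^4 - 21y^3 + 12y^2
  (-y)(6y^2 - 7y + 4) = -6y^3 + 7y^2 - 4y
  (-7)(6y^2 - 7y + 4) = -42y^2 + 49y - 28
Sum: 18y^4 - 27y^3 - 23y^2 + 45y - 28


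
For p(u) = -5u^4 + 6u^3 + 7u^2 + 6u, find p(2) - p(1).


p(2) = 8
p(1) = 14
p(2) - p(1) = 8 - 14 = -6


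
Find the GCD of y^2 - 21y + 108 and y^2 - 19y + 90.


Factor each:
  y^2 - 21y + 108 = (y - 9)(y - 12)
  y^2 - 19y + 90 = (y - 9)(y - 10)
Common monic factor: y - 9


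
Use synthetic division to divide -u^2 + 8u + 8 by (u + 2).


Synthetic division with c = -2. Coefficients: -1, 8, 8
Bring down -1.
  -1 * -2 = 2; 2 + 8 = 10
  10 * -2 = -20; -20 + 8 = -12
Quotient: -u + 10, Remainder: -12


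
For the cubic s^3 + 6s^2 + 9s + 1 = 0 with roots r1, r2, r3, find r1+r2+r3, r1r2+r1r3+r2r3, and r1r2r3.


Monic cubic s^3+bs^2+cs+d=0: sum=-b, pairwise sum=c, product=-d.
b=6, c=9, d=1
r1+r2+r3 = -6
r1r2+r1r3+r2r3 = 9
r1r2r3 = -1


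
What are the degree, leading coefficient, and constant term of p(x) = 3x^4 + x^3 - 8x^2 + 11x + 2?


Highest power of x is 4, with coefficient 3. Constant term is 2.
Degree = 4, leading coefficient = 3, constant term = 2


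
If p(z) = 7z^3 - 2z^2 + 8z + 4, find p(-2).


Using direct substitution:
  7 * (-2)^3 = -56
  -2 * (-2)^2 = -8
  8 * (-2)^1 = -16
  constant: 4
Sum = -56 - 8 - 16 + 4 = -76


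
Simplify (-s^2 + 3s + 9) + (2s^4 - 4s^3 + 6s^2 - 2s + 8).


Align terms by degree and add:
  -s^2 + 3s + 9
+ 2s^4 - 4s^3 + 6s^2 - 2s + 8
= 2s^4 - 4s^3 + 5s^2 + s + 17


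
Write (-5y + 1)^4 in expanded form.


Expand (-5y + 1)^4 by repeated multiplication:
  (-5y + 1)^2 = 25y^2 - 10y + 1
  (-5y + 1)^3 = -125y^3 + 75y^2 - 15y + 1
= 625y^4 - 500y^3 + 150y^2 - 20y + 1


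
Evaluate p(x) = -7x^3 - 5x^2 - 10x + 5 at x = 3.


Using direct substitution:
  -7 * (3)^3 = -189
  -5 * (3)^2 = -45
  -10 * (3)^1 = -30
  constant: 5
Sum = -189 - 45 - 30 + 5 = -259


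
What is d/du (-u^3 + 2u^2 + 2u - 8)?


Apply the power rule term by term:
  d/du(-u^3) = -3u^2
  d/du(2u^2) = 4u
  d/du(2u) = 2
  d/du(-8) = 0
p'(u) = -3u^2 + 4u + 2


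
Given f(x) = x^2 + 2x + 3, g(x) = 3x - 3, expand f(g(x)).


Substitute g(x) into f:
f(g(x)) = 1*(3x - 3)^2 + 2*(3x - 3) + 3
(3x - 3)^2 = 9x^2 - 18x + 9
Expand and combine: 9x^2 - 12x + 6


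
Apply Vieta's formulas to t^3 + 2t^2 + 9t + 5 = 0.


Monic cubic t^3+bt^2+ct+d=0: sum=-b, pairwise sum=c, product=-d.
b=2, c=9, d=5
r1+r2+r3 = -2
r1r2+r1r3+r2r3 = 9
r1r2r3 = -5


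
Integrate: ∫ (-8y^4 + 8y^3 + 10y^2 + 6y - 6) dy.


Reverse power rule on each term:
  ∫ -8y^4 dy = -(8/5)y^5
  ∫ 8y^3 dy = 2y^4
  ∫ 10y^2 dy = (10/3)y^3
  ∫ 6y dy = 3y^2
  ∫ -6 dy = -6y
F(y) = -(8/5)y^5 + 2y^4 + (10/3)y^3 + 3y^2 - 6y + C


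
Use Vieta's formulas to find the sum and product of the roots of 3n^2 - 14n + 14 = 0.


For an^2+bn+c=0: sum = -b/a, product = c/a.
a=3, b=-14, c=14
Sum = -(-14)/3 = 14/3
Product = (14)/3 = 14/3


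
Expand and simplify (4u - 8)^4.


Expand (4u - 8)^4 by repeated multiplication:
  (4u - 8)^2 = 16u^2 - 64u + 64
  (4u - 8)^3 = 64u^3 - 384u^2 + 768u - 512
= 256u^4 - 2048u^3 + 6144u^2 - 8192u + 4096


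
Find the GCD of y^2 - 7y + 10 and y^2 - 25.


Factor each:
  y^2 - 7y + 10 = (y - 5)(y - 2)
  y^2 - 25 = (y - 5)(y + 5)
Common monic factor: y - 5


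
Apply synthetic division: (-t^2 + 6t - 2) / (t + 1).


Synthetic division with c = -1. Coefficients: -1, 6, -2
Bring down -1.
  -1 * -1 = 1; 1 + 6 = 7
  7 * -1 = -7; -7 - 2 = -9
Quotient: -t + 7, Remainder: -9


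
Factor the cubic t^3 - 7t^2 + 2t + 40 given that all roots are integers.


Try integer roots (divisors of 40). t=-2: p(-2)=0.
Divide out (t + 2): quotient is t^2 - 9t + 20.
Factor the quadratic: (t - 5)(t - 4)
Result: (t + 2)(t - 5)(t - 4)


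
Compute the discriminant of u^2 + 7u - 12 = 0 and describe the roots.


D = b^2 - 4ac = (7)^2 - 4(1)(-12) = 49 + 48 = 97
Since D > 0: two distinct irrational roots


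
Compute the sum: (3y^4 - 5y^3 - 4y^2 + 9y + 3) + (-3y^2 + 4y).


Align terms by degree and add:
  3y^4 - 5y^3 - 4y^2 + 9y + 3
  -3y^2 + 4y
= 3y^4 - 5y^3 - 7y^2 + 13y + 3


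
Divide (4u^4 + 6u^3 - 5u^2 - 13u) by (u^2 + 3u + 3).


(4u^4 + 6u^3 - 5u^2 - 13u) / (u^2 + 3u + 3)
Step 1: 4u^2 * (u^2 + 3u + 3) = 4u^4 + 12u^3 + 12u^2; subtract.
Step 2: -6u * (u^2 + 3u + 3) = -6u^3 - 18u^2 - 18u; subtract.
Step 3: 1 * (u^2 + 3u + 3) = u^2 + 3u + 3; subtract.
Quotient: 4u^2 - 6u + 1, Remainder: 2u - 3


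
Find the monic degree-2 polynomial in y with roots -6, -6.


p(y) = (y + 6)(y + 6)
Expand: y^2 + 12y + 36


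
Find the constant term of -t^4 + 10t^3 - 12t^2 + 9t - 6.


Read off the constant term: -6


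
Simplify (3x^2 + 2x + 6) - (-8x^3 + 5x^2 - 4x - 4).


Distribute the minus sign:
  (3x^2 + 2x + 6)
- (-8x^3 + 5x^2 - 4x - 4)
Negate second polynomial: 8x^3 - 5x^2 + 4x + 4
Add: 8x^3 - 2x^2 + 6x + 10


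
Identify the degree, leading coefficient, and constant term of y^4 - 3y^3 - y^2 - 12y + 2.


Highest power of y is 4, with coefficient 1. Constant term is 2.
Degree = 4, leading coefficient = 1, constant term = 2


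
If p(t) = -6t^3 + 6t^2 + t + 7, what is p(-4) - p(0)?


p(-4) = 483
p(0) = 7
p(-4) - p(0) = 483 - 7 = 476


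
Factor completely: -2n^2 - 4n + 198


Roots satisfy r1 + r2 = -b/a = -2 and r1*r2 = c/a = -99.
So r1 = -11, r2 = 9.
-2n^2 - 4n + 198 = -2(n - r1)(n - r2) = -2(n + 11)(n - 9)


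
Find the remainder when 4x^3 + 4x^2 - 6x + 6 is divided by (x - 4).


By the Remainder Theorem, the remainder equals p(4):
  4*(4)^3 = 256
  4*(4)^2 = 64
  -6*(4)^1 = -24
  constant: 6
Sum: 256 + 64 - 24 + 6 = 302


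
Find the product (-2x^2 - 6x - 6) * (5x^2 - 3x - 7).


Distribute each term of the first polynomial:
  (-2x^2)(5x^2 - 3x - 7) = -10x^4 + 6x^3 + 14x^2
  (-6x)(5x^2 - 3x - 7) = -30x^3 + 18x^2 + 42x
  (-6)(5x^2 - 3x - 7) = -30x^2 + 18x + 42
Sum: -10x^4 - 24x^3 + 2x^2 + 60x + 42


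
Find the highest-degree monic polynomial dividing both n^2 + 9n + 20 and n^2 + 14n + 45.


Factor each:
  n^2 + 9n + 20 = (n + 5)(n + 4)
  n^2 + 14n + 45 = (n + 5)(n + 9)
Common monic factor: n + 5


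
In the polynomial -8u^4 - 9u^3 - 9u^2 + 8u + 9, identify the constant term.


Read off the constant term: 9


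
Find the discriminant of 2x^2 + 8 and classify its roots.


D = b^2 - 4ac = (0)^2 - 4(2)(8) = 0 - 64 = -64
Since D < 0: two complex conjugate roots (no real roots)


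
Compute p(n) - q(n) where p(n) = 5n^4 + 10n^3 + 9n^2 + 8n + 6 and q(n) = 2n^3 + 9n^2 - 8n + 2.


Distribute the minus sign:
  (5n^4 + 10n^3 + 9n^2 + 8n + 6)
- (2n^3 + 9n^2 - 8n + 2)
Negate second polynomial: -2n^3 - 9n^2 + 8n - 2
Add: 5n^4 + 8n^3 + 16n + 4


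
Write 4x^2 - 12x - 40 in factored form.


Roots satisfy r1 + r2 = -b/a = 3 and r1*r2 = c/a = -10.
So r1 = 5, r2 = -2.
4x^2 - 12x - 40 = 4(x - r1)(x - r2) = 4(x - 5)(x + 2)


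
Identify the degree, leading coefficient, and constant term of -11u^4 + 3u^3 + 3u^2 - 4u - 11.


Highest power of u is 4, with coefficient -11. Constant term is -11.
Degree = 4, leading coefficient = -11, constant term = -11


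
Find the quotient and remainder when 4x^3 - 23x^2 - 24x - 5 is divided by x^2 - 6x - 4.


(4x^3 - 23x^2 - 24x - 5) / (x^2 - 6x - 4)
Step 1: 4x * (x^2 - 6x - 4) = 4x^3 - 24x^2 - 16x; subtract.
Step 2: 1 * (x^2 - 6x - 4) = x^2 - 6x - 4; subtract.
Quotient: 4x + 1, Remainder: -2x - 1


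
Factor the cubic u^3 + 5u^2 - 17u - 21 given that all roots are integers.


Try integer roots (divisors of -21). u=-1: p(-1)=0.
Divide out (u + 1): quotient is u^2 + 4u - 21.
Factor the quadratic: (u - 3)(u + 7)
Result: (u + 1)(u - 3)(u + 7)


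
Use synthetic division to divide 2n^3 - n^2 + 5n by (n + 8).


Synthetic division with c = -8. Coefficients: 2, -1, 5, 0
Bring down 2.
  2 * -8 = -16; -16 - 1 = -17
  -17 * -8 = 136; 136 + 5 = 141
  141 * -8 = -1128; -1128 + 0 = -1128
Quotient: 2n^2 - 17n + 141, Remainder: -1128


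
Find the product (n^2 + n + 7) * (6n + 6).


Distribute each term of the first polynomial:
  (n^2)(6n + 6) = 6n^3 + 6n^2
  (n)(6n + 6) = 6n^2 + 6n
  (7)(6n + 6) = 42n + 42
Sum: 6n^3 + 12n^2 + 48n + 42


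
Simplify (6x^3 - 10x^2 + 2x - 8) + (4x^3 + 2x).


Align terms by degree and add:
  6x^3 - 10x^2 + 2x - 8
+ 4x^3 + 2x
= 10x^3 - 10x^2 + 4x - 8


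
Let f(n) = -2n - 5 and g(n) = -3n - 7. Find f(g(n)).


Substitute g(n) into f:
f(g(n)) = -2*(-3n - 7) + (-5)
Expand and combine: 6n + 9


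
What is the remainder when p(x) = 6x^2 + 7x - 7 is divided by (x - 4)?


By the Remainder Theorem, the remainder equals p(4):
  6*(4)^2 = 96
  7*(4)^1 = 28
  constant: -7
Sum: 96 + 28 - 7 = 117


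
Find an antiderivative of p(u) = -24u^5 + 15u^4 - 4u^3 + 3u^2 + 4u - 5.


Reverse power rule on each term:
  ∫ -24u^5 du = -4u^6
  ∫ 15u^4 du = 3u^5
  ∫ -4u^3 du = -u^4
  ∫ 3u^2 du = u^3
  ∫ 4u du = 2u^2
  ∫ -5 du = -5u
F(u) = -4u^6 + 3u^5 - u^4 + u^3 + 2u^2 - 5u + C


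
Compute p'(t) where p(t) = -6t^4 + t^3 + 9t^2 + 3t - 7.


Apply the power rule term by term:
  d/dt(-6t^4) = -24t^3
  d/dt(t^3) = 3t^2
  d/dt(9t^2) = 18t
  d/dt(3t) = 3
  d/dt(-7) = 0
p'(t) = -24t^3 + 3t^2 + 18t + 3


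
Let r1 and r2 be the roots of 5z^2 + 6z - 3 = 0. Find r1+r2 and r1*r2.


For az^2+bz+c=0: sum = -b/a, product = c/a.
a=5, b=6, c=-3
Sum = -(6)/5 = -6/5
Product = (-3)/5 = -3/5


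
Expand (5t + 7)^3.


Expand (5t + 7)^3 by repeated multiplication:
  (5t + 7)^2 = 25t^2 + 70t + 49
= 125t^3 + 525t^2 + 735t + 343


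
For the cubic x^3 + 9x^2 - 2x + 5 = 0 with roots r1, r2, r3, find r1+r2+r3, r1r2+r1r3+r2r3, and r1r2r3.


Monic cubic x^3+bx^2+cx+d=0: sum=-b, pairwise sum=c, product=-d.
b=9, c=-2, d=5
r1+r2+r3 = -9
r1r2+r1r3+r2r3 = -2
r1r2r3 = -5


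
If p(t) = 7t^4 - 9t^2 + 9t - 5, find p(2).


Using direct substitution:
  7 * (2)^4 = 112
  0 * (2)^3 = 0
  -9 * (2)^2 = -36
  9 * (2)^1 = 18
  constant: -5
Sum = 112 + 0 - 36 + 18 - 5 = 89


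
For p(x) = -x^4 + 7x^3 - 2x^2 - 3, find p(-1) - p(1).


p(-1) = -13
p(1) = 1
p(-1) - p(1) = -13 - 1 = -14


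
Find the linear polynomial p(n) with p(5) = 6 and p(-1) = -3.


p(n) = mn + b. Using p(5)=6, p(-1)=-3:
m = (6 + 3)/(5 + 1) = 9/6 = 3/2
b = 6 - m*(5) = 6 - 15/2 = -3/2
p(n) = (3/2)n - (3/2)


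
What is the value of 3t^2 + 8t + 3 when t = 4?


Using direct substitution:
  3 * (4)^2 = 48
  8 * (4)^1 = 32
  constant: 3
Sum = 48 + 32 + 3 = 83


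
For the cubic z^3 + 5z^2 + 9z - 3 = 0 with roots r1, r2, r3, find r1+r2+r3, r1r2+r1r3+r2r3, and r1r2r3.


Monic cubic z^3+bz^2+cz+d=0: sum=-b, pairwise sum=c, product=-d.
b=5, c=9, d=-3
r1+r2+r3 = -5
r1r2+r1r3+r2r3 = 9
r1r2r3 = 3


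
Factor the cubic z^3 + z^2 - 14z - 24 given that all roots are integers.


Try integer roots (divisors of -24). z=4: p(4)=0.
Divide out (z - 4): quotient is z^2 + 5z + 6.
Factor the quadratic: (z + 2)(z + 3)
Result: (z - 4)(z + 2)(z + 3)


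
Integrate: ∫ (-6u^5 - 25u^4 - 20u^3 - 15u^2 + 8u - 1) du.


Reverse power rule on each term:
  ∫ -6u^5 du = -u^6
  ∫ -25u^4 du = -5u^5
  ∫ -20u^3 du = -5u^4
  ∫ -15u^2 du = -5u^3
  ∫ 8u du = 4u^2
  ∫ -1 du = -u
F(u) = -u^6 - 5u^5 - 5u^4 - 5u^3 + 4u^2 - u + C


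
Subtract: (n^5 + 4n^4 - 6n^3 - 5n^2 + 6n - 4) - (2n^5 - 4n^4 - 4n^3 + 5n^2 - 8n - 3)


Distribute the minus sign:
  (n^5 + 4n^4 - 6n^3 - 5n^2 + 6n - 4)
- (2n^5 - 4n^4 - 4n^3 + 5n^2 - 8n - 3)
Negate second polynomial: -2n^5 + 4n^4 + 4n^3 - 5n^2 + 8n + 3
Add: -n^5 + 8n^4 - 2n^3 - 10n^2 + 14n - 1


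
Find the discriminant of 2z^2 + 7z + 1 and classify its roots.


D = b^2 - 4ac = (7)^2 - 4(2)(1) = 49 - 8 = 41
Since D > 0: two distinct irrational roots


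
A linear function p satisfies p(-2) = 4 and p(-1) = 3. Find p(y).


p(y) = my + b. Using p(-2)=4, p(-1)=3:
m = (4 - 3)/(-2 + 1) = 1/-1 = -1
b = 4 - m*(-2) = 4 - 2 = 2
p(y) = -y + 2


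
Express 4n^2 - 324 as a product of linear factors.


Roots satisfy r1 + r2 = -b/a = 0 and r1*r2 = c/a = -81.
So r1 = 9, r2 = -9.
4n^2 - 324 = 4(n - r1)(n - r2) = 4(n - 9)(n + 9)


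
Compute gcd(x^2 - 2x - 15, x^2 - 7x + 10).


Factor each:
  x^2 - 2x - 15 = (x - 5)(x + 3)
  x^2 - 7x + 10 = (x - 5)(x - 2)
Common monic factor: x - 5


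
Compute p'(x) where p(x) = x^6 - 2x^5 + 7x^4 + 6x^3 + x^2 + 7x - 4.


Apply the power rule term by term:
  d/dx(x^6) = 6x^5
  d/dx(-2x^5) = -10x^4
  d/dx(7x^4) = 28x^3
  d/dx(6x^3) = 18x^2
  d/dx(x^2) = 2x
  d/dx(7x) = 7
  d/dx(-4) = 0
p'(x) = 6x^5 - 10x^4 + 28x^3 + 18x^2 + 2x + 7


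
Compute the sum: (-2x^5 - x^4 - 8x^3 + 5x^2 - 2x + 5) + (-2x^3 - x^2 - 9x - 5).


Align terms by degree and add:
  -2x^5 - x^4 - 8x^3 + 5x^2 - 2x + 5
  -2x^3 - x^2 - 9x - 5
= -2x^5 - x^4 - 10x^3 + 4x^2 - 11x


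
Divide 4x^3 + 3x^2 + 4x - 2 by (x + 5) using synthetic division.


Synthetic division with c = -5. Coefficients: 4, 3, 4, -2
Bring down 4.
  4 * -5 = -20; -20 + 3 = -17
  -17 * -5 = 85; 85 + 4 = 89
  89 * -5 = -445; -445 - 2 = -447
Quotient: 4x^2 - 17x + 89, Remainder: -447


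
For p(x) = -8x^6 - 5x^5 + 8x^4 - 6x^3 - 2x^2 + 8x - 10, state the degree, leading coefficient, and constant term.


Highest power of x is 6, with coefficient -8. Constant term is -10.
Degree = 6, leading coefficient = -8, constant term = -10


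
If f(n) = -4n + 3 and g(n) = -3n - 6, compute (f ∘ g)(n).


Substitute g(n) into f:
f(g(n)) = -4*(-3n - 6) + 3
Expand and combine: 12n + 27


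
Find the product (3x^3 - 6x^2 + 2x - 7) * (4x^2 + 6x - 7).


Distribute each term of the first polynomial:
  (3x^3)(4x^2 + 6x - 7) = 12x^5 + 18x^4 - 21x^3
  (-6x^2)(4x^2 + 6x - 7) = -24x^4 - 36x^3 + 42x^2
  (2x)(4x^2 + 6x - 7) = 8x^3 + 12x^2 - 14x
  (-7)(4x^2 + 6x - 7) = -28x^2 - 42x + 49
Sum: 12x^5 - 6x^4 - 49x^3 + 26x^2 - 56x + 49


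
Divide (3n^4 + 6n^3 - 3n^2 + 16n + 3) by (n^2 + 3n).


(3n^4 + 6n^3 - 3n^2 + 16n + 3) / (n^2 + 3n)
Step 1: 3n^2 * (n^2 + 3n) = 3n^4 + 9n^3; subtract.
Step 2: -3n * (n^2 + 3n) = -3n^3 - 9n^2; subtract.
Step 3: 6 * (n^2 + 3n) = 6n^2 + 18n; subtract.
Quotient: 3n^2 - 3n + 6, Remainder: -2n + 3


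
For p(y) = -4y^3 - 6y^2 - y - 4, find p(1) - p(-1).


p(1) = -15
p(-1) = -5
p(1) - p(-1) = -15 + 5 = -10


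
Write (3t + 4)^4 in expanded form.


Expand (3t + 4)^4 by repeated multiplication:
  (3t + 4)^2 = 9t^2 + 24t + 16
  (3t + 4)^3 = 27t^3 + 108t^2 + 144t + 64
= 81t^4 + 432t^3 + 864t^2 + 768t + 256
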